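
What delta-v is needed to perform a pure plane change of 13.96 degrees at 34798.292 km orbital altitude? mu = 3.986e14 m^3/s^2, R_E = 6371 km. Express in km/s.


r = 41169.2920 km = 4.1169292e+07 m
V = sqrt(mu/r) = 3111.5870 m/s
di = 13.96 deg = 0.243648 rad
dV = 2*V*sin(di/2) = 2*3111.5870*sin(0.121824)
dV = 756.2580 m/s = 0.756258 km/s

0.7563 km/s


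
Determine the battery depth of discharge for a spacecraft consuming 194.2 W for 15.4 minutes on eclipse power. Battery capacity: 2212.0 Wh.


E_used = P * t / 60 = 194.2 * 15.4 / 60 = 49.8447 Wh
DOD = E_used / E_total * 100 = 49.8447 / 2212.0 * 100
DOD = 2.2534 %

2.2534 %


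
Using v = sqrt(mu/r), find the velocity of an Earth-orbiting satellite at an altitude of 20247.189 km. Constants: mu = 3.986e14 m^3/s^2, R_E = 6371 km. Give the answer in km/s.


r = R_E + alt = 6371.0 + 20247.189 = 26618.1890 km = 2.6618189e+07 m
v = sqrt(mu/r) = sqrt(3.986e14 / 2.6618189e+07) = 3869.7187 m/s = 3.8697 km/s

3.8697 km/s


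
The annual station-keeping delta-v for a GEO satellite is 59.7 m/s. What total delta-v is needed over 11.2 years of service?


dV = rate * years = 59.7 * 11.2
dV = 668.6400 m/s

668.6400 m/s


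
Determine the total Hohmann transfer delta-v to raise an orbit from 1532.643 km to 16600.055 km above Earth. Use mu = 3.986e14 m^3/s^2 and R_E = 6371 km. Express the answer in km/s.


r1 = 7903.6430 km = 7.903643e+06 m
r2 = 22971.0550 km = 2.2971055e+07 m
dv1 = sqrt(mu/r1)*(sqrt(2*r2/(r1+r2)) - 1) = 1561.2361 m/s
dv2 = sqrt(mu/r2)*(1 - sqrt(2*r1/(r1+r2))) = 1184.9937 m/s
total dv = |dv1| + |dv2| = 1561.2361 + 1184.9937 = 2746.2298 m/s = 2.7462 km/s

2.7462 km/s


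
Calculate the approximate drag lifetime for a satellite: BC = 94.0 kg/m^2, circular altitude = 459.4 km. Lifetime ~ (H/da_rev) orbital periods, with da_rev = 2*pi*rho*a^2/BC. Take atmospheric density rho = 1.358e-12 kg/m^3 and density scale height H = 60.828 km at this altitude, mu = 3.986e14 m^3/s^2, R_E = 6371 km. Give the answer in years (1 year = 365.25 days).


a = R_E + alt = 6830.4000 km = 6.8304e+06 m
da_rev = 2*pi*rho*a^2/BC = 2*pi*1.358e-12*(6.8304e+06)^2/94.0 = 4.234909 m per revolution
N = H/da_rev = 60828.0000 m / 4.234909 m = 14363.4735 revolutions
P = 2*pi*sqrt(a^3/mu) = 5617.9831 s
lifetime = N*P = 14363.4735 * 5617.9831 = 8.0693751e+07 s = 933.9555 days
years = 933.9555 / 365.25 = 2.5570 years

2.5570 years


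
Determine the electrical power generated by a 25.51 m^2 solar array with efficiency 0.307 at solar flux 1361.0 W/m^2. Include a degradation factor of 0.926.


P = area * eta * S * degradation
P = 25.51 * 0.307 * 1361.0 * 0.926
P = 9870.0180 W

9870.0180 W


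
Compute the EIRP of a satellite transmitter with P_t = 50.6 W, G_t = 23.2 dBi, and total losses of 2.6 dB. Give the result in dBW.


Pt = 50.6 W = 17.0415 dBW
EIRP = Pt_dBW + Gt - losses = 17.0415 + 23.2 - 2.6 = 37.6415 dBW

37.6415 dBW


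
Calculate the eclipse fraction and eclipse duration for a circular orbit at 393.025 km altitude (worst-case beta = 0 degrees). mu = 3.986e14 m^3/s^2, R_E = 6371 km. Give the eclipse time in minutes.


r = 6764.0250 km
T = 92.2715 min
Eclipse fraction = arcsin(R_E/r)/pi = arcsin(6371.0000/6764.0250)/pi
= arcsin(0.9418948)/pi = 0.3909569
Eclipse duration = 0.3909569 * 92.2715 = 36.0742 min

36.0742 minutes


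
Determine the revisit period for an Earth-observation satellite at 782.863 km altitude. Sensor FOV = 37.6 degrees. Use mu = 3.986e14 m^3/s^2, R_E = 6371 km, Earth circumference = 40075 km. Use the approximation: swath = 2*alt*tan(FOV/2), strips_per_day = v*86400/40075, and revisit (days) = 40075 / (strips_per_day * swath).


swath = 2*782.863*tan(0.3281219) = 533.0166 km
v = sqrt(mu/r) = 7464.4590 m/s = 7.4645 km/s
strips/day = v*86400/40075 = 7.4645*86400/40075 = 16.0931
coverage/day = strips * swath = 16.0931 * 533.0166 = 8577.8667 km
revisit = 40075 / 8577.8667 = 4.6719 days

4.6719 days


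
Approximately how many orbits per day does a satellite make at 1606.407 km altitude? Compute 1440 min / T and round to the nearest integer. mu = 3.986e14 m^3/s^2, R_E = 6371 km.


r = 7.977407e+06 m
T = 2*pi*sqrt(r^3/mu) = 7090.9406 s = 118.1823 min
revs/day = 1440 / 118.1823 = 12.1846
Rounded: 12 revolutions per day

12 revolutions per day


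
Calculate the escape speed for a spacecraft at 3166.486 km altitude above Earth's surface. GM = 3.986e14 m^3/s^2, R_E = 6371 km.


r = 6371.0 + 3166.486 = 9537.4860 km = 9.537486e+06 m
v_esc = sqrt(2*mu/r) = sqrt(2*3.986e14 / 9.537486e+06)
v_esc = 9142.5362 m/s = 9.1425 km/s

9.1425 km/s


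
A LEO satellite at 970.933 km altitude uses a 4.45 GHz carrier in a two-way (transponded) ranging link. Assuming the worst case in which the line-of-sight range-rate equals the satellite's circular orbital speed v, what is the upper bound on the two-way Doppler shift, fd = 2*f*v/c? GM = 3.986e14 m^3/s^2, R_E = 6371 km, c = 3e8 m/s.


r = 7.341933e+06 m
v = sqrt(mu/r) = 7368.2345 m/s (worst-case radial velocity)
f = 4.45 GHz = 4.45e+09 Hz
fd = 2*f*v/c = 2*4.45e+09*7368.2345/3.0e+08
fd = 218590.9566 Hz

218590.9566 Hz


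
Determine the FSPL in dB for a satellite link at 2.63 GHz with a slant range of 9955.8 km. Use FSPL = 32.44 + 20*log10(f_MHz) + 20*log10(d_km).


f = 2.63 GHz = 2630.0000 MHz
d = 9955.8 km
FSPL = 32.44 + 20*log10(2630.0000) + 20*log10(9955.8)
FSPL = 32.44 + 68.3991 + 79.9615
FSPL = 180.8006 dB

180.8006 dB


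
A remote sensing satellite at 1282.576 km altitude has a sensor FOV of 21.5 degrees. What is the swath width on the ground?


FOV = 21.5 deg = 0.3752458 rad
swath = 2 * alt * tan(FOV/2) = 2 * 1282.576 * tan(0.1876229)
swath = 2 * 1282.576 * 0.1898559
swath = 487.0093 km

487.0093 km


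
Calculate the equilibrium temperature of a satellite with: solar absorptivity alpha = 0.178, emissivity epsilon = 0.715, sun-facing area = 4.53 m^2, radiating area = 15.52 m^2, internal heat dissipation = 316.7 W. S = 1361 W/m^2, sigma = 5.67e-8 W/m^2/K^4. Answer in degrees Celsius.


Numerator = alpha*S*A_sun + Q_int = 0.178*1361*4.53 + 316.7 = 1414.1287 W
Denominator = eps*sigma*A_rad = 0.715*5.67e-8*15.52 = 6.2918856e-07 W/K^4
T^4 = 2.2475436e+09 K^4
T = 217.7344 K = -55.4156 C

-55.4156 degrees Celsius


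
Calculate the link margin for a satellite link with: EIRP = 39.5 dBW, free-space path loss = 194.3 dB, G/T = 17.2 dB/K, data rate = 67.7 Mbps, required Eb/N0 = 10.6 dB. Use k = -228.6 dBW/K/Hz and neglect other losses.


C/N0 = EIRP - FSPL + G/T - k = 39.5 - 194.3 + 17.2 - (-228.6)
C/N0 = 91.0000 dB-Hz
R_b = 67.7 Mbps = 6.77e+07 bps -> 10*log10(R_b) = 78.3059 dB-Hz
Eb/N0 = C/N0 - 10*log10(R_b) = 91.0000 - 78.3059 = 12.6941 dB
Margin = Eb/N0 - Eb/N0_req = 12.6941 - 10.6 = 2.0941 dB (link closes)

2.0941 dB


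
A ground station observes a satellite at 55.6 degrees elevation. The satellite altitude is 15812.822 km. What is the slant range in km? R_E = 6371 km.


h = 15812.822 km, el = 55.6 deg
d = -R_E*sin(el) + sqrt((R_E*sin(el))^2 + 2*R_E*h + h^2)
d = -6371.0000*sin(0.9704031) + sqrt((6371.0000*0.8251135)^2 + 2*6371.0000*15812.822 + 15812.822^2)
d = 16633.0681 km

16633.0681 km


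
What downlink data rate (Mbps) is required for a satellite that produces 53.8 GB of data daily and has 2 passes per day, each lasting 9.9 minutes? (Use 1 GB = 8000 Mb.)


total contact time = 2 * 9.9 * 60 = 1188.0000 s
data = 53.8 GB = 430400.0000 Mb
rate = 430400.0000 / 1188.0000 = 362.2896 Mbps

362.2896 Mbps


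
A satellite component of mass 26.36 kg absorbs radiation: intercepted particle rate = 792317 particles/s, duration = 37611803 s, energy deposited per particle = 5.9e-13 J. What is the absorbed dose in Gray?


Total energy deposited = rate * time * E_per
  = 792317 * 37611803 * 5.9e-13 = 17.5823 J
Dose = E_total / mass = 17.5823 / 26.36
Dose = 0.667006 Gy

0.6670 Gy


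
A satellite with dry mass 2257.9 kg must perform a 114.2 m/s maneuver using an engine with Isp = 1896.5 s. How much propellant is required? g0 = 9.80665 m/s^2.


ve = Isp * g0 = 1896.5 * 9.80665 = 18598.311725 m/s
mass ratio = exp(dv/ve) = exp(114.2/18598.311725) = 1.00615923
m_prop = m_dry * (mr - 1) = 2257.9 * (1.00615923 - 1)
m_prop = 13.9069 kg

13.9069 kg


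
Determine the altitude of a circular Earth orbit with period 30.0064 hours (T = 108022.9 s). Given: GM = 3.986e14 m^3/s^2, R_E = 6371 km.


T = 108022.9 s
r = (mu*T^2/(4*pi^2))^(1/3) = (3.986e14 * 108022.9^2 / (4*pi^2))^(1/3)
r = 4.902336e+07 m = 49023.3600 km
alt = r - R_E = 49023.3600 - 6371 = 42652.3600 km

42652.3600 km


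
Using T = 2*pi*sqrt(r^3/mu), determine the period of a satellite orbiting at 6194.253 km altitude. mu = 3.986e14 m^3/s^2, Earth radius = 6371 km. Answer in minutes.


r = 12565.2530 km = 1.2565253e+07 m
T = 2*pi*sqrt(r^3/mu) = 2*pi*sqrt(1.9838723e+21 / 3.986e14)
T = 14017.4197 s = 233.6237 min

233.6237 minutes


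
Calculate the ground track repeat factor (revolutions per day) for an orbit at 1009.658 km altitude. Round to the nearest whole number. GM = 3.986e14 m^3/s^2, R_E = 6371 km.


r = 7.380658e+06 m
T = 2*pi*sqrt(r^3/mu) = 6310.3558 s = 105.1726 min
revs/day = 1440 / 105.1726 = 13.6918
Rounded: 14 revolutions per day

14 revolutions per day


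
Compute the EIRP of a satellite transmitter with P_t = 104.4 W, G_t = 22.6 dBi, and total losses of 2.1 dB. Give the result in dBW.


Pt = 104.4 W = 20.1870 dBW
EIRP = Pt_dBW + Gt - losses = 20.1870 + 22.6 - 2.1 = 40.6870 dBW

40.6870 dBW


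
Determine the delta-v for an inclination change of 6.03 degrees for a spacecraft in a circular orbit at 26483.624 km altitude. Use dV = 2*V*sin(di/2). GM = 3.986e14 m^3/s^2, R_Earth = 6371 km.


r = 32854.6240 km = 3.2854624e+07 m
V = sqrt(mu/r) = 3483.1357 m/s
di = 6.03 deg = 0.1052434 rad
dV = 2*V*sin(di/2) = 2*3483.1357*sin(0.05262168)
dV = 366.4077 m/s = 0.3664077 km/s

0.3664 km/s


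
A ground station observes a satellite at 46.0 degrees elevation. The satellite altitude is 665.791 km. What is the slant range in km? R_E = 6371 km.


h = 665.791 km, el = 46.0 deg
d = -R_E*sin(el) + sqrt((R_E*sin(el))^2 + 2*R_E*h + h^2)
d = -6371.0000*sin(0.8028515) + sqrt((6371.0000*0.7193398)^2 + 2*6371.0000*665.791 + 665.791^2)
d = 887.9075 km

887.9075 km


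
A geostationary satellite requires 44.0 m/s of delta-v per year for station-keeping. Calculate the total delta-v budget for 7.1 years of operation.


dV = rate * years = 44.0 * 7.1
dV = 312.4000 m/s

312.4000 m/s


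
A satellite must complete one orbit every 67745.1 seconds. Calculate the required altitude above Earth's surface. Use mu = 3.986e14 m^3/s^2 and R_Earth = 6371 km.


T = 67745.1 s
r = (mu*T^2/(4*pi^2))^(1/3) = (3.986e14 * 67745.1^2 / (4*pi^2))^(1/3)
r = 3.5917914e+07 m = 35917.9144 km
alt = r - R_E = 35917.9144 - 6371 = 29546.9144 km

29546.9144 km


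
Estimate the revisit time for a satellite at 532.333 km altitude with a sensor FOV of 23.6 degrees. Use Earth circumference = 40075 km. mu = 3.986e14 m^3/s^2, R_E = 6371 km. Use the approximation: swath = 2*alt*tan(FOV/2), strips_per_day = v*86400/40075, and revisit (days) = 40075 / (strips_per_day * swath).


swath = 2*532.333*tan(0.2059489) = 222.4203 km
v = sqrt(mu/r) = 7598.6989 m/s = 7.5987 km/s
strips/day = v*86400/40075 = 7.5987*86400/40075 = 16.3825
coverage/day = strips * swath = 16.3825 * 222.4203 = 3643.7947 km
revisit = 40075 / 3643.7947 = 10.9981 days

10.9981 days


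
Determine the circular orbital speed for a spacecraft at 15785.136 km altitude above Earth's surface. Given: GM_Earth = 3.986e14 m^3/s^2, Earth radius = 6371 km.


r = R_E + alt = 6371.0 + 15785.136 = 22156.1360 km = 2.2156136e+07 m
v = sqrt(mu/r) = sqrt(3.986e14 / 2.2156136e+07) = 4241.5211 m/s = 4.2415 km/s

4.2415 km/s


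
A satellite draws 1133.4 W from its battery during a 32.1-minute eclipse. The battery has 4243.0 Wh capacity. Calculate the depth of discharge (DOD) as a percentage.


E_used = P * t / 60 = 1133.4 * 32.1 / 60 = 606.3690 Wh
DOD = E_used / E_total * 100 = 606.3690 / 4243.0 * 100
DOD = 14.2910 %

14.2910 %


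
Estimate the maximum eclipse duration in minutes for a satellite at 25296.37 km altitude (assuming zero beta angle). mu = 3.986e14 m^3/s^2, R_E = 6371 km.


r = 31667.3700 km
T = 934.7123 min
Eclipse fraction = arcsin(R_E/r)/pi = arcsin(6371.0000/31667.3700)/pi
= arcsin(0.201185)/pi = 0.06447924
Eclipse duration = 0.06447924 * 934.7123 = 60.2695 min

60.2695 minutes


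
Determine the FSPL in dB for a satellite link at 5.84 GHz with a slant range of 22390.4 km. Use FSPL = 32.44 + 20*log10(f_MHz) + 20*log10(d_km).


f = 5.84 GHz = 5840.0000 MHz
d = 22390.4 km
FSPL = 32.44 + 20*log10(5840.0000) + 20*log10(22390.4)
FSPL = 32.44 + 75.3283 + 87.0012
FSPL = 194.7695 dB

194.7695 dB


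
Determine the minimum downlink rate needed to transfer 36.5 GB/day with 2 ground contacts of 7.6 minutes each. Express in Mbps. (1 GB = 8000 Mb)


total contact time = 2 * 7.6 * 60 = 912.0000 s
data = 36.5 GB = 292000.0000 Mb
rate = 292000.0000 / 912.0000 = 320.1754 Mbps

320.1754 Mbps


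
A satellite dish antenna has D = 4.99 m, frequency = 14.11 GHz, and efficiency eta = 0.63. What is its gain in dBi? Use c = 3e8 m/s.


lambda = c/f = 3e8 / 1.411e+10 = 0.02126152 m
G = eta*(pi*D/lambda)^2 = 0.63*(pi*4.99/0.02126152)^2
G = 342493.9499 (linear)
G = 10*log10(342493.9499) = 55.3465 dBi

55.3465 dBi


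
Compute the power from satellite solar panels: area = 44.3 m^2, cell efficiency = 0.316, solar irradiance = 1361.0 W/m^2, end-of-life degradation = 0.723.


P = area * eta * S * degradation
P = 44.3 * 0.316 * 1361.0 * 0.723
P = 13774.8612 W

13774.8612 W


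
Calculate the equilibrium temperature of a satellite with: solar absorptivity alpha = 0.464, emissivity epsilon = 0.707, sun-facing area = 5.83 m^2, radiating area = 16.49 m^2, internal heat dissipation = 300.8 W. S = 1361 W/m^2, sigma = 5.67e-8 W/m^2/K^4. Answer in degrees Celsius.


Numerator = alpha*S*A_sun + Q_int = 0.464*1361*5.83 + 300.8 = 3982.4683 W
Denominator = eps*sigma*A_rad = 0.707*5.67e-8*16.49 = 6.6103298e-07 W/K^4
T^4 = 6.0246136e+09 K^4
T = 278.6008 K = 5.4508 C

5.4508 degrees Celsius


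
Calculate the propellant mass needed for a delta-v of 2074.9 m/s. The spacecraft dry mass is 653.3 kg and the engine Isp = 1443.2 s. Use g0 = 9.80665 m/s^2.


ve = Isp * g0 = 1443.2 * 9.80665 = 14152.957280 m/s
mass ratio = exp(dv/ve) = exp(2074.9/14152.957280) = 1.15789697
m_prop = m_dry * (mr - 1) = 653.3 * (1.15789697 - 1)
m_prop = 103.1541 kg

103.1541 kg


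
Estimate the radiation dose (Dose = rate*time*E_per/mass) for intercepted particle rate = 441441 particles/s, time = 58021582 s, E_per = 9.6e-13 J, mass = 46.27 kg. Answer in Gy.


Total energy deposited = rate * time * E_per
  = 441441 * 58021582 * 9.6e-13 = 24.5886 J
Dose = E_total / mass = 24.5886 / 46.27
Dose = 0.5314152 Gy

0.5314 Gy


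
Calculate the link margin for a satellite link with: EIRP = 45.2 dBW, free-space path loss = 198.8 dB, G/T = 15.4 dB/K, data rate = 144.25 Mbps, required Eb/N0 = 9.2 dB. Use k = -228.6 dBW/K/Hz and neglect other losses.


C/N0 = EIRP - FSPL + G/T - k = 45.2 - 198.8 + 15.4 - (-228.6)
C/N0 = 90.4000 dB-Hz
R_b = 144.25 Mbps = 1.4425e+08 bps -> 10*log10(R_b) = 81.5912 dB-Hz
Eb/N0 = C/N0 - 10*log10(R_b) = 90.4000 - 81.5912 = 8.8088 dB
Margin = Eb/N0 - Eb/N0_req = 8.8088 - 9.2 = -0.3911582 dB (negative margin: link does not close)

-0.3912 dB


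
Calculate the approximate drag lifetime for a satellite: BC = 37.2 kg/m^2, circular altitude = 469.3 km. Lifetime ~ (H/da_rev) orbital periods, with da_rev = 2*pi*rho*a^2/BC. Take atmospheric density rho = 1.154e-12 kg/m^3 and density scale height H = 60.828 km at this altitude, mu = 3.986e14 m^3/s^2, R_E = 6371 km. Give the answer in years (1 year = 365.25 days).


a = R_E + alt = 6840.3000 km = 6.8403e+06 m
da_rev = 2*pi*rho*a^2/BC = 2*pi*1.154e-12*(6.8403e+06)^2/37.2 = 9.119962 m per revolution
N = H/da_rev = 60828.0000 m / 9.119962 m = 6669.7645 revolutions
P = 2*pi*sqrt(a^3/mu) = 5630.2016 s
lifetime = N*P = 6669.7645 * 5630.2016 = 3.7552119e+07 s = 434.6310 days
years = 434.6310 / 365.25 = 1.1900 years

1.1900 years


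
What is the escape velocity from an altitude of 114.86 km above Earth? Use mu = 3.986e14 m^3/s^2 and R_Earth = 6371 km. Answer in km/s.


r = 6371.0 + 114.86 = 6485.8600 km = 6.48586e+06 m
v_esc = sqrt(2*mu/r) = sqrt(2*3.986e14 / 6.48586e+06)
v_esc = 11086.6378 m/s = 11.0866 km/s

11.0866 km/s


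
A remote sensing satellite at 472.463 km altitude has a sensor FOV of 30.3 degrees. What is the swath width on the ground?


FOV = 30.3 deg = 0.5288348 rad
swath = 2 * alt * tan(FOV/2) = 2 * 472.463 * tan(0.2644174)
swath = 2 * 472.463 * 0.2707571
swath = 255.8454 km

255.8454 km


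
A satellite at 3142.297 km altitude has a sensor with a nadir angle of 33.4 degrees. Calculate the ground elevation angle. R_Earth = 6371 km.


r = R_E + alt = 9513.2970 km
Law of sines in the satellite / Earth-center / ground-point triangle:
  sin(nadir)/R_E = sin(90 + el)/r  =>  cos(el) = (r/R_E)*sin(nadir)
cos(el) = (9513.2970 / 6371.0000) * sin(33.4 deg) = 0.8219882
el = arccos(0.8219882) = 34.7157 deg
(Earth-central angle = 90 - nadir - el = 21.8843 deg)

34.7157 degrees


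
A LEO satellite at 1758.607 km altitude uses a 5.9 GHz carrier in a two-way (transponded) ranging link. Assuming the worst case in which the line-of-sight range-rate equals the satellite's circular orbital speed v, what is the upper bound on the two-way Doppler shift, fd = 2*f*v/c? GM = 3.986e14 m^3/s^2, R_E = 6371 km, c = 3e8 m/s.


r = 8.129607e+06 m
v = sqrt(mu/r) = 7002.1897 m/s (worst-case radial velocity)
f = 5.9 GHz = 5.9e+09 Hz
fd = 2*f*v/c = 2*5.9e+09*7002.1897/3.0e+08
fd = 275419.4610 Hz

275419.4610 Hz


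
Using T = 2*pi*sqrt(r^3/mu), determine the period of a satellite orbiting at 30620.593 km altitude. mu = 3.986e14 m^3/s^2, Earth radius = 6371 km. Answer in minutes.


r = 36991.5930 km = 3.6991593e+07 m
T = 2*pi*sqrt(r^3/mu) = 2*pi*sqrt(5.061848e+22 / 3.986e14)
T = 70805.3008 s = 1180.0883 min

1180.0883 minutes


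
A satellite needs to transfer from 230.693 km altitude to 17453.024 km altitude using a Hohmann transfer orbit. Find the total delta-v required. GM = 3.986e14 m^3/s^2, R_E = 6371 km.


r1 = 6601.6930 km = 6.601693e+06 m
r2 = 23824.0240 km = 2.3824024e+07 m
dv1 = sqrt(mu/r1)*(sqrt(2*r2/(r1+r2)) - 1) = 1953.6020 m/s
dv2 = sqrt(mu/r2)*(1 - sqrt(2*r1/(r1+r2))) = 1395.8239 m/s
total dv = |dv1| + |dv2| = 1953.6020 + 1395.8239 = 3349.4259 m/s = 3.3494 km/s

3.3494 km/s


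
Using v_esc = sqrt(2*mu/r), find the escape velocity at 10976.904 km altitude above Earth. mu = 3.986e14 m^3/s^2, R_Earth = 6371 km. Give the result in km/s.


r = 6371.0 + 10976.904 = 17347.9040 km = 1.7347904e+07 m
v_esc = sqrt(2*mu/r) = sqrt(2*3.986e14 / 1.7347904e+07)
v_esc = 6778.9142 m/s = 6.7789 km/s

6.7789 km/s


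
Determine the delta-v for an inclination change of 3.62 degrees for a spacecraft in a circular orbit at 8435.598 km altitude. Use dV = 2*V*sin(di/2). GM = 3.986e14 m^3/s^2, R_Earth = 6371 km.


r = 14806.5980 km = 1.4806598e+07 m
V = sqrt(mu/r) = 5188.4902 m/s
di = 3.62 deg = 0.06318092 rad
dV = 2*V*sin(di/2) = 2*5188.4902*sin(0.03159046)
dV = 327.7591 m/s = 0.3277591 km/s

0.3278 km/s


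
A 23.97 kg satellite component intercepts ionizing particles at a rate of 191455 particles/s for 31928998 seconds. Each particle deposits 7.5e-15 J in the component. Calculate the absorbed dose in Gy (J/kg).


Total energy deposited = rate * time * E_per
  = 191455 * 31928998 * 7.5e-15 = 0.04584725 J
Dose = E_total / mass = 0.04584725 / 23.97
Dose = 0.001912693 Gy

0.0019 Gy


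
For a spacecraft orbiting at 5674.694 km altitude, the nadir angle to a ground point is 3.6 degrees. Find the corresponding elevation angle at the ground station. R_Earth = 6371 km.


r = R_E + alt = 12045.6940 km
Law of sines in the satellite / Earth-center / ground-point triangle:
  sin(nadir)/R_E = sin(90 + el)/r  =>  cos(el) = (r/R_E)*sin(nadir)
cos(el) = (12045.6940 / 6371.0000) * sin(3.6 deg) = 0.1187185
el = arccos(0.1187185) = 83.1819 deg
(Earth-central angle = 90 - nadir - el = 3.2181 deg)

83.1819 degrees


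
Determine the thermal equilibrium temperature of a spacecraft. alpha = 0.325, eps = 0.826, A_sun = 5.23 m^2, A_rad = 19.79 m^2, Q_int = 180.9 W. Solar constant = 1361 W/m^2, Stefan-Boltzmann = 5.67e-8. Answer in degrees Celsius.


Numerator = alpha*S*A_sun + Q_int = 0.325*1361*5.23 + 180.9 = 2494.2598 W
Denominator = eps*sigma*A_rad = 0.826*5.67e-8*19.79 = 9.2684882e-07 W/K^4
T^4 = 2.6911182e+09 K^4
T = 227.7630 K = -45.3870 C

-45.3870 degrees Celsius


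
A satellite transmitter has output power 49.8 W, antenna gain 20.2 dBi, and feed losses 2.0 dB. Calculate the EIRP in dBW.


Pt = 49.8 W = 16.9723 dBW
EIRP = Pt_dBW + Gt - losses = 16.9723 + 20.2 - 2.0 = 35.1723 dBW

35.1723 dBW


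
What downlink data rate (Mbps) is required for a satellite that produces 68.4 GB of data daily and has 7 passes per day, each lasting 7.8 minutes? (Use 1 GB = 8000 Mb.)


total contact time = 7 * 7.8 * 60 = 3276.0000 s
data = 68.4 GB = 547200.0000 Mb
rate = 547200.0000 / 3276.0000 = 167.0330 Mbps

167.0330 Mbps


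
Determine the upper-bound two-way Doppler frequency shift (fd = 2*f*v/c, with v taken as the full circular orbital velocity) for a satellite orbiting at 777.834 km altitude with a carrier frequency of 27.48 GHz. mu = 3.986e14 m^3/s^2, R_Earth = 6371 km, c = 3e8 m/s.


r = 7.148834e+06 m
v = sqrt(mu/r) = 7467.0841 m/s (worst-case radial velocity)
f = 27.48 GHz = 2.748e+10 Hz
fd = 2*f*v/c = 2*2.748e+10*7467.0841/3.0e+08
fd = 1.3679698e+06 Hz

1.3680e+06 Hz


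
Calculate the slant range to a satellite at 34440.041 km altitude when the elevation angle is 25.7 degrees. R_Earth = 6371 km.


h = 34440.041 km, el = 25.7 deg
d = -R_E*sin(el) + sqrt((R_E*sin(el))^2 + 2*R_E*h + h^2)
d = -6371.0000*sin(0.4485496) + sqrt((6371.0000*0.4336591)^2 + 2*6371.0000*34440.041 + 34440.041^2)
d = 37642.4141 km

37642.4141 km


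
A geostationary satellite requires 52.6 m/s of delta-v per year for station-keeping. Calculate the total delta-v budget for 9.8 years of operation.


dV = rate * years = 52.6 * 9.8
dV = 515.4800 m/s

515.4800 m/s


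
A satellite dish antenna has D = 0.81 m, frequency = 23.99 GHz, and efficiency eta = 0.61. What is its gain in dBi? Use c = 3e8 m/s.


lambda = c/f = 3e8 / 2.399e+10 = 0.01250521 m
G = eta*(pi*D/lambda)^2 = 0.61*(pi*0.81/0.01250521)^2
G = 25259.0844 (linear)
G = 10*log10(25259.0844) = 44.0242 dBi

44.0242 dBi


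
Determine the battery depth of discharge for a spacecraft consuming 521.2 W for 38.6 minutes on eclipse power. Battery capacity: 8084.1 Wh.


E_used = P * t / 60 = 521.2 * 38.6 / 60 = 335.3053 Wh
DOD = E_used / E_total * 100 = 335.3053 / 8084.1 * 100
DOD = 4.1477 %

4.1477 %


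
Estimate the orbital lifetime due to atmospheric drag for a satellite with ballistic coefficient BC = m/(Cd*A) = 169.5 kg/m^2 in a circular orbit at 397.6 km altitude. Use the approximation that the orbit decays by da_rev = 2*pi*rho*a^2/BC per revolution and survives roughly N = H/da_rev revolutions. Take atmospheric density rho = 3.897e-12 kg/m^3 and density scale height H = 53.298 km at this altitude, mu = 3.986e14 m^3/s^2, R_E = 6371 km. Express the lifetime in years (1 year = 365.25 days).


a = R_E + alt = 6768.6000 km = 6.7686e+06 m
da_rev = 2*pi*rho*a^2/BC = 2*pi*3.897e-12*(6.7686e+06)^2/169.5 = 6.618175 m per revolution
N = H/da_rev = 53298.0000 m / 6.618175 m = 8053.2771 revolutions
P = 2*pi*sqrt(a^3/mu) = 5541.9103 s
lifetime = N*P = 8053.2771 * 5541.9103 = 4.463054e+07 s = 516.5572 days
years = 516.5572 / 365.25 = 1.4143 years

1.4143 years


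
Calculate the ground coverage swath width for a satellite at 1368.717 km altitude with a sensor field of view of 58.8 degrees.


FOV = 58.8 deg = 1.0263 rad
swath = 2 * alt * tan(FOV/2) = 2 * 1368.717 * tan(0.5131268)
swath = 2 * 1368.717 * 0.563471
swath = 1542.4648 km

1542.4648 km


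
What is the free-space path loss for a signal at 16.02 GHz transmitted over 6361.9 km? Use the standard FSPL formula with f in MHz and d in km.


f = 16.02 GHz = 16020.0000 MHz
d = 6361.9 km
FSPL = 32.44 + 20*log10(16020.0000) + 20*log10(6361.9)
FSPL = 32.44 + 84.0933 + 76.0717
FSPL = 192.6050 dB

192.6050 dB


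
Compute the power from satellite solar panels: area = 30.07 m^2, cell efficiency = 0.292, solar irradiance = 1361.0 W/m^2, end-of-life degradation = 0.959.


P = area * eta * S * degradation
P = 30.07 * 0.292 * 1361.0 * 0.959
P = 11460.2215 W

11460.2215 W


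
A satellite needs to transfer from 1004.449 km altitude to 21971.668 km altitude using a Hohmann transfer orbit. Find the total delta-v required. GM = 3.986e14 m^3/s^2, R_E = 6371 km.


r1 = 7375.4490 km = 7.375449e+06 m
r2 = 28342.6680 km = 2.8342668e+07 m
dv1 = sqrt(mu/r1)*(sqrt(2*r2/(r1+r2)) - 1) = 1909.6886 m/s
dv2 = sqrt(mu/r2)*(1 - sqrt(2*r1/(r1+r2))) = 1340.1681 m/s
total dv = |dv1| + |dv2| = 1909.6886 + 1340.1681 = 3249.8566 m/s = 3.2499 km/s

3.2499 km/s


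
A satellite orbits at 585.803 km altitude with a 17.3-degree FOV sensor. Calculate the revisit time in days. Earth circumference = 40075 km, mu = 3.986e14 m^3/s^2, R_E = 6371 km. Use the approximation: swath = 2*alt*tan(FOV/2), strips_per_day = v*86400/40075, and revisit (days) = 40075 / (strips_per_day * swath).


swath = 2*585.803*tan(0.150971) = 178.2347 km
v = sqrt(mu/r) = 7569.4408 m/s = 7.5694 km/s
strips/day = v*86400/40075 = 7.5694*86400/40075 = 16.3194
coverage/day = strips * swath = 16.3194 * 178.2347 = 2908.6820 km
revisit = 40075 / 2908.6820 = 13.7777 days

13.7777 days


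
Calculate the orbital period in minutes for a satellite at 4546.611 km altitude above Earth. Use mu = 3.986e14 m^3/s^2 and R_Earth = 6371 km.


r = 10917.6110 km = 1.0917611e+07 m
T = 2*pi*sqrt(r^3/mu) = 2*pi*sqrt(1.3013162e+21 / 3.986e14)
T = 11352.7911 s = 189.2132 min

189.2132 minutes


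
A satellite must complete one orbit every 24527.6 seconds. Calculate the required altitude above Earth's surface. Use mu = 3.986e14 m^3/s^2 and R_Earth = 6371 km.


T = 24527.6 s
r = (mu*T^2/(4*pi^2))^(1/3) = (3.986e14 * 24527.6^2 / (4*pi^2))^(1/3)
r = 1.8245785e+07 m = 18245.7851 km
alt = r - R_E = 18245.7851 - 6371 = 11874.7851 km

11874.7851 km


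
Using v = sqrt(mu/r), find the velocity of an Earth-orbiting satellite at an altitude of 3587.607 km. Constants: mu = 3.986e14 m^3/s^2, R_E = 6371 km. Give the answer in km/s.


r = R_E + alt = 6371.0 + 3587.607 = 9958.6070 km = 9.958607e+06 m
v = sqrt(mu/r) = sqrt(3.986e14 / 9.958607e+06) = 6326.5850 m/s = 6.3266 km/s

6.3266 km/s


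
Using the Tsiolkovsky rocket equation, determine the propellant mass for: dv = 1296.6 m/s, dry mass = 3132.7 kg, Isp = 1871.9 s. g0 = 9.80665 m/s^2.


ve = Isp * g0 = 1871.9 * 9.80665 = 18357.068135 m/s
mass ratio = exp(dv/ve) = exp(1296.6/18357.068135) = 1.07318643
m_prop = m_dry * (mr - 1) = 3132.7 * (1.07318643 - 1)
m_prop = 229.2711 kg

229.2711 kg


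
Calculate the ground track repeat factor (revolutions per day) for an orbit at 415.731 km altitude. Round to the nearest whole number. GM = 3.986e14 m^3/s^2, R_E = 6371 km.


r = 6.786731e+06 m
T = 2*pi*sqrt(r^3/mu) = 5564.1929 s = 92.7365 min
revs/day = 1440 / 92.7365 = 15.5279
Rounded: 16 revolutions per day

16 revolutions per day


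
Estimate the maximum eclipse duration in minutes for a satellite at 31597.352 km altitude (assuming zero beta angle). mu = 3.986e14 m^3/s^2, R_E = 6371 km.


r = 37968.3520 km
T = 1227.1357 min
Eclipse fraction = arcsin(R_E/r)/pi = arcsin(6371.0000/37968.3520)/pi
= arcsin(0.1677976)/pi = 0.05366552
Eclipse duration = 0.05366552 * 1227.1357 = 65.8549 min

65.8549 minutes


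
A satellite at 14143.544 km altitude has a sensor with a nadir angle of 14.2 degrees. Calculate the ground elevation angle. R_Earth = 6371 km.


r = R_E + alt = 20514.5440 km
Law of sines in the satellite / Earth-center / ground-point triangle:
  sin(nadir)/R_E = sin(90 + el)/r  =>  cos(el) = (r/R_E)*sin(nadir)
cos(el) = (20514.5440 / 6371.0000) * sin(14.2 deg) = 0.7898869
el = arccos(0.7898869) = 37.8251 deg
(Earth-central angle = 90 - nadir - el = 37.9749 deg)

37.8251 degrees


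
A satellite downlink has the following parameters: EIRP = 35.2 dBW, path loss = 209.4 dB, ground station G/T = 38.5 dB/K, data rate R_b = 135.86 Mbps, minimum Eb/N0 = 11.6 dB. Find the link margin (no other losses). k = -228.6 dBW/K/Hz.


C/N0 = EIRP - FSPL + G/T - k = 35.2 - 209.4 + 38.5 - (-228.6)
C/N0 = 92.9000 dB-Hz
R_b = 135.86 Mbps = 1.3586e+08 bps -> 10*log10(R_b) = 81.3309 dB-Hz
Eb/N0 = C/N0 - 10*log10(R_b) = 92.9000 - 81.3309 = 11.5691 dB
Margin = Eb/N0 - Eb/N0_req = 11.5691 - 11.6 = -0.0309161 dB (negative margin: link does not close)

-0.0309 dB


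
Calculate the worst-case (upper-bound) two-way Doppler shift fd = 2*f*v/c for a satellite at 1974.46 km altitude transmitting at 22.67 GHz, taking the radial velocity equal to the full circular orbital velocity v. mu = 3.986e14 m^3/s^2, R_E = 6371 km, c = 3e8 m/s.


r = 8.34546e+06 m
v = sqrt(mu/r) = 6911.0416 m/s (worst-case radial velocity)
f = 22.67 GHz = 2.267e+10 Hz
fd = 2*f*v/c = 2*2.267e+10*6911.0416/3.0e+08
fd = 1.0444888e+06 Hz

1.0445e+06 Hz


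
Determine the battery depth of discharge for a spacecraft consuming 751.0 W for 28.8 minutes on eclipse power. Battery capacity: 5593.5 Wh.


E_used = P * t / 60 = 751.0 * 28.8 / 60 = 360.4800 Wh
DOD = E_used / E_total * 100 = 360.4800 / 5593.5 * 100
DOD = 6.4446 %

6.4446 %


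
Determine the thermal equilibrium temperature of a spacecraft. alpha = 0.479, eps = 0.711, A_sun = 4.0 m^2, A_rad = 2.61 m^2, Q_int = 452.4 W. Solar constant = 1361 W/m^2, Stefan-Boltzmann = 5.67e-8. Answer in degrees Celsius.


Numerator = alpha*S*A_sun + Q_int = 0.479*1361*4.0 + 452.4 = 3060.0760 W
Denominator = eps*sigma*A_rad = 0.711*5.67e-8*2.61 = 1.0521876e-07 W/K^4
T^4 = 2.9082989e+10 K^4
T = 412.9617 K = 139.8117 C

139.8117 degrees Celsius


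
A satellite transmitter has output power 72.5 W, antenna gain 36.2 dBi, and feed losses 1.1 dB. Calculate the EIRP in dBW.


Pt = 72.5 W = 18.6034 dBW
EIRP = Pt_dBW + Gt - losses = 18.6034 + 36.2 - 1.1 = 53.7034 dBW

53.7034 dBW


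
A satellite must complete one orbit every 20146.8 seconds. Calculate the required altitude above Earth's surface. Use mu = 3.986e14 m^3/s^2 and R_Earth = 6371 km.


T = 20146.8 s
r = (mu*T^2/(4*pi^2))^(1/3) = (3.986e14 * 20146.8^2 / (4*pi^2))^(1/3)
r = 1.6002822e+07 m = 16002.8218 km
alt = r - R_E = 16002.8218 - 6371 = 9631.8218 km

9631.8218 km


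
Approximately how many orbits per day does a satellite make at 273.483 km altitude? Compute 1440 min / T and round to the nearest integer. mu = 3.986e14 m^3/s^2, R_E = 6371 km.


r = 6.644483e+06 m
T = 2*pi*sqrt(r^3/mu) = 5390.1768 s = 89.8363 min
revs/day = 1440 / 89.8363 = 16.0292
Rounded: 16 revolutions per day

16 revolutions per day


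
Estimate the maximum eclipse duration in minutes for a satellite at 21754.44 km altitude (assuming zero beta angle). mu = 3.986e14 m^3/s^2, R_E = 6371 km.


r = 28125.4400 km
T = 782.3642 min
Eclipse fraction = arcsin(R_E/r)/pi = arcsin(6371.0000/28125.4400)/pi
= arcsin(0.2265209)/pi = 0.07273516
Eclipse duration = 0.07273516 * 782.3642 = 56.9054 min

56.9054 minutes


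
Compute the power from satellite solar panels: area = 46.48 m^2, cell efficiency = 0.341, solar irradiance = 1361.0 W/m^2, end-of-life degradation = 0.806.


P = area * eta * S * degradation
P = 46.48 * 0.341 * 1361.0 * 0.806
P = 17386.5601 W

17386.5601 W


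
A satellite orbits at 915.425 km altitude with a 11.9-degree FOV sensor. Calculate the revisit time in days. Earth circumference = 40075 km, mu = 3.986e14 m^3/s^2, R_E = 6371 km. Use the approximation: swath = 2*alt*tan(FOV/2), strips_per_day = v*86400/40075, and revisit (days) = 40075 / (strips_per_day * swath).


swath = 2*915.425*tan(0.1038471) = 190.8149 km
v = sqrt(mu/r) = 7396.2469 m/s = 7.3962 km/s
strips/day = v*86400/40075 = 7.3962*86400/40075 = 15.9460
coverage/day = strips * swath = 15.9460 * 190.8149 = 3042.7328 km
revisit = 40075 / 3042.7328 = 13.1707 days

13.1707 days


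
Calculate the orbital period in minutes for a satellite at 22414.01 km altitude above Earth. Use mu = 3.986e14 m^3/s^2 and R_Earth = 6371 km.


r = 28785.0100 km = 2.878501e+07 m
T = 2*pi*sqrt(r^3/mu) = 2*pi*sqrt(2.3850591e+22 / 3.986e14)
T = 48602.7450 s = 810.0458 min

810.0458 minutes


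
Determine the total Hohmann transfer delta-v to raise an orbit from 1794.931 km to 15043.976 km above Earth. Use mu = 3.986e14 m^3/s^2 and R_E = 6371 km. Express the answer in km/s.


r1 = 8165.9310 km = 8.165931e+06 m
r2 = 21414.9760 km = 2.1414976e+07 m
dv1 = sqrt(mu/r1)*(sqrt(2*r2/(r1+r2)) - 1) = 1420.2620 m/s
dv2 = sqrt(mu/r2)*(1 - sqrt(2*r1/(r1+r2))) = 1108.6019 m/s
total dv = |dv1| + |dv2| = 1420.2620 + 1108.6019 = 2528.8639 m/s = 2.5289 km/s

2.5289 km/s


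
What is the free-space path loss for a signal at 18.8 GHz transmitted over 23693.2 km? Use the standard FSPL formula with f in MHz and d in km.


f = 18.8 GHz = 18800.0000 MHz
d = 23693.2 km
FSPL = 32.44 + 20*log10(18800.0000) + 20*log10(23693.2)
FSPL = 32.44 + 85.4832 + 87.4925
FSPL = 205.4156 dB

205.4156 dB


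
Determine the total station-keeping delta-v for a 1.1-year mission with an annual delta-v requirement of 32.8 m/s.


dV = rate * years = 32.8 * 1.1
dV = 36.0800 m/s

36.0800 m/s


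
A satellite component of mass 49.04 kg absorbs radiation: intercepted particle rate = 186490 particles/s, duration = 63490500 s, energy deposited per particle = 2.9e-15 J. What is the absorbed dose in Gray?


Total energy deposited = rate * time * E_per
  = 186490 * 63490500 * 2.9e-15 = 0.034337 J
Dose = E_total / mass = 0.034337 / 49.04
Dose = 7.0018344e-04 Gy

7.0018e-04 Gy


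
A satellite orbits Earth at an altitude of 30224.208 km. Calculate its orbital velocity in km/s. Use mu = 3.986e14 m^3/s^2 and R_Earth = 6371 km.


r = R_E + alt = 6371.0 + 30224.208 = 36595.2080 km = 3.6595208e+07 m
v = sqrt(mu/r) = sqrt(3.986e14 / 3.6595208e+07) = 3300.3237 m/s = 3.3003 km/s

3.3003 km/s


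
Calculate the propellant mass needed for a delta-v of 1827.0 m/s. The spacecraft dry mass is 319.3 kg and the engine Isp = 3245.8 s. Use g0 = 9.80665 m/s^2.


ve = Isp * g0 = 3245.8 * 9.80665 = 31830.424570 m/s
mass ratio = exp(dv/ve) = exp(1827.0/31830.424570) = 1.05907715
m_prop = m_dry * (mr - 1) = 319.3 * (1.05907715 - 1)
m_prop = 18.8633 kg

18.8633 kg


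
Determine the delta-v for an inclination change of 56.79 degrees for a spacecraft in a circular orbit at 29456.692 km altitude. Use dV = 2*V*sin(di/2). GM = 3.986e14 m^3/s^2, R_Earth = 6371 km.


r = 35827.6920 km = 3.5827692e+07 m
V = sqrt(mu/r) = 3335.4868 m/s
di = 56.79 deg = 0.9911725 rad
dV = 2*V*sin(di/2) = 2*3335.4868*sin(0.4955862)
dV = 3172.3645 m/s = 3.1724 km/s

3.1724 km/s


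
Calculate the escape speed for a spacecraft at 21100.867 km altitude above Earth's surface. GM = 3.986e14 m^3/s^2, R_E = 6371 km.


r = 6371.0 + 21100.867 = 27471.8670 km = 2.7471867e+07 m
v_esc = sqrt(2*mu/r) = sqrt(2*3.986e14 / 2.7471867e+07)
v_esc = 5386.9080 m/s = 5.3869 km/s

5.3869 km/s


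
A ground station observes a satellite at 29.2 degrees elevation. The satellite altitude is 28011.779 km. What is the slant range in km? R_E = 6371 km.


h = 28011.779 km, el = 29.2 deg
d = -R_E*sin(el) + sqrt((R_E*sin(el))^2 + 2*R_E*h + h^2)
d = -6371.0000*sin(0.5096361) + sqrt((6371.0000*0.4878597)^2 + 2*6371.0000*28011.779 + 28011.779^2)
d = 30821.8693 km

30821.8693 km


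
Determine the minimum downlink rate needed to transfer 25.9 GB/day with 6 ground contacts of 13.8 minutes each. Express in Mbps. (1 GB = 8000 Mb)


total contact time = 6 * 13.8 * 60 = 4968.0000 s
data = 25.9 GB = 207200.0000 Mb
rate = 207200.0000 / 4968.0000 = 41.7069 Mbps

41.7069 Mbps


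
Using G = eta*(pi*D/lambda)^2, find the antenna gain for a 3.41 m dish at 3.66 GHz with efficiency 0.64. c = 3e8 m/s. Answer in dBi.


lambda = c/f = 3e8 / 3.66e+09 = 0.08196721 m
G = eta*(pi*D/lambda)^2 = 0.64*(pi*3.41/0.08196721)^2
G = 10932.2144 (linear)
G = 10*log10(10932.2144) = 40.3871 dBi

40.3871 dBi


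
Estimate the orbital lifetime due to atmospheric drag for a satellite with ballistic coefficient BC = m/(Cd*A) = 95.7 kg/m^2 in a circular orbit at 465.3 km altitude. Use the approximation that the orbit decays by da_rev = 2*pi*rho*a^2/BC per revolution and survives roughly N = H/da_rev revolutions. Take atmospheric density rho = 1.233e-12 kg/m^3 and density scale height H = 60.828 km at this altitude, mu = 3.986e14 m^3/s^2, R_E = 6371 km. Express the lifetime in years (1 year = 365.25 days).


a = R_E + alt = 6836.3000 km = 6.8363e+06 m
da_rev = 2*pi*rho*a^2/BC = 2*pi*1.233e-12*(6.8363e+06)^2/95.7 = 3.783321 m per revolution
N = H/da_rev = 60828.0000 m / 3.783321 m = 16077.9363 revolutions
P = 2*pi*sqrt(a^3/mu) = 5625.2638 s
lifetime = N*P = 16077.9363 * 5625.2638 = 9.0442633e+07 s = 1046.7897 days
years = 1046.7897 / 365.25 = 2.8660 years

2.8660 years


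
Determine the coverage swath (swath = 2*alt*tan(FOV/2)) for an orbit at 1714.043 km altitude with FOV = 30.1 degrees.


FOV = 30.1 deg = 0.5253441 rad
swath = 2 * alt * tan(FOV/2) = 2 * 1714.043 * tan(0.2626721)
swath = 2 * 1714.043 * 0.2688847
swath = 921.7600 km

921.7600 km


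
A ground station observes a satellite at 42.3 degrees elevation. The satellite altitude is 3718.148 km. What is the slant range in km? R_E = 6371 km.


h = 3718.148 km, el = 42.3 deg
d = -R_E*sin(el) + sqrt((R_E*sin(el))^2 + 2*R_E*h + h^2)
d = -6371.0000*sin(0.7382743) + sqrt((6371.0000*0.6730125)^2 + 2*6371.0000*3718.148 + 3718.148^2)
d = 4633.3457 km

4633.3457 km


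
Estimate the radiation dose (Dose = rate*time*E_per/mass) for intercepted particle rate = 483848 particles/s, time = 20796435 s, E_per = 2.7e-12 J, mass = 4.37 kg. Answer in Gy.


Total energy deposited = rate * time * E_per
  = 483848 * 20796435 * 2.7e-12 = 27.1682 J
Dose = E_total / mass = 27.1682 / 4.37
Dose = 6.2170 Gy

6.2170 Gy


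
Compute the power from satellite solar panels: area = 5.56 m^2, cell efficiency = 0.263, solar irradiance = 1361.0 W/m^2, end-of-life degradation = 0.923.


P = area * eta * S * degradation
P = 5.56 * 0.263 * 1361.0 * 0.923
P = 1836.9205 W

1836.9205 W


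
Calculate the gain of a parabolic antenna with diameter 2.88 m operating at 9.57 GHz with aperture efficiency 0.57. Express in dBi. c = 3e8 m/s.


lambda = c/f = 3e8 / 9.57e+09 = 0.03134796 m
G = eta*(pi*D/lambda)^2 = 0.57*(pi*2.88/0.03134796)^2
G = 47483.3053 (linear)
G = 10*log10(47483.3053) = 46.7654 dBi

46.7654 dBi


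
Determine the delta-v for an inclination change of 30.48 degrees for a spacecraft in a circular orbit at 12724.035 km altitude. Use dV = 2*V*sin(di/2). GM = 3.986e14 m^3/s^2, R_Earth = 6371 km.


r = 19095.0350 km = 1.9095035e+07 m
V = sqrt(mu/r) = 4568.8660 m/s
di = 30.48 deg = 0.5319764 rad
dV = 2*V*sin(di/2) = 2*4568.8660*sin(0.2659882)
dV = 2401.9700 m/s = 2.4020 km/s

2.4020 km/s


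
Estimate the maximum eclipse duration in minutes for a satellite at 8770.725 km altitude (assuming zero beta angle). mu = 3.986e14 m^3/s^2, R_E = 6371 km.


r = 15141.7250 km
T = 309.0459 min
Eclipse fraction = arcsin(R_E/r)/pi = arcsin(6371.0000/15141.7250)/pi
= arcsin(0.4207579)/pi = 0.1382358
Eclipse duration = 0.1382358 * 309.0459 = 42.7212 min

42.7212 minutes


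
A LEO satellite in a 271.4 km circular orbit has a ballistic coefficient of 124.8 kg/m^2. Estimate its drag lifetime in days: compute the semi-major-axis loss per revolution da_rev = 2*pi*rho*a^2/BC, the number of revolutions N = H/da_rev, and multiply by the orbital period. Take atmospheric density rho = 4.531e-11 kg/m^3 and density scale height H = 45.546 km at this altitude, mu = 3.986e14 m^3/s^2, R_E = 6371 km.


a = R_E + alt = 6642.4000 km = 6.6424e+06 m
da_rev = 2*pi*rho*a^2/BC = 2*pi*4.531e-11*(6.6424e+06)^2/124.8 = 100.648984 m per revolution
N = H/da_rev = 45546.0000 m / 100.648984 m = 452.5232 revolutions
P = 2*pi*sqrt(a^3/mu) = 5387.6424 s
lifetime = N*P = 452.5232 * 5387.6424 = 2.4380331e+06 s = 28.2180 days

28.2180 days
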